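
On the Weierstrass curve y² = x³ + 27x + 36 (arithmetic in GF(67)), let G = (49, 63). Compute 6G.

(26, 36)

Double-and-add on 6 = (110)₂. Start with G = (49, 63) for the leading 1-bit.
double: tangent at (49, 63): λ = (3·49² + 27)/(2·63) ≡ 61/59. 59⁻¹ ≡ 25 (mod 67), so λ ≡ 61·25 ≡ 51.
  x = λ² - 49 - 49 = 2601 - 98 ≡ 24; y = λ·(49 - 24) - 63 ≡ 6. → (24, 6)
add G: (24, 6) + (49, 63). λ = (63 - 6)/(49 - 24) ≡ 57/25 mod 67. 25⁻¹ ≡ 59 (mod 67) since 25·59 = 1475 ≡ 1, so λ ≡ 13.
  x = λ² - 24 - 49 = 169 - 73 ≡ 29; y = λ·(24 - 29) - 6 ≡ 63. → (29, 63)
double: tangent at (29, 63): λ = (3·29² + 27)/(2·63) ≡ 4/59. 59⁻¹ ≡ 25 (mod 67), so λ ≡ 4·25 ≡ 33.
  x = λ² - 29 - 29 = 1089 - 58 ≡ 26; y = λ·(29 - 26) - 63 ≡ 36. → (26, 36)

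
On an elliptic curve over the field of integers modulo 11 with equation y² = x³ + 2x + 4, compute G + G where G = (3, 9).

(6, 10)

tangent at (3, 9): λ = (3·3² + 2)/(2·9) ≡ 7/7. 7⁻¹ ≡ 8 (mod 11), so λ ≡ 7·8 ≡ 1.
  x = λ² - 3 - 3 = 1 - 6 ≡ 6; y = λ·(3 - 6) - 9 ≡ 10. → (6, 10)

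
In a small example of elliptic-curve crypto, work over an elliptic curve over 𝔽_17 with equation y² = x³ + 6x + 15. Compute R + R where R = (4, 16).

tangent at (4, 16): λ = (3·4² + 6)/(2·16) ≡ 3/15. 15⁻¹ ≡ 8 (mod 17) since 15·8 = 120 ≡ 1, so λ ≡ 3·8 ≡ 7.
  x = λ² - 4 - 4 = 49 - 8 ≡ 7; y = λ·(4 - 7) - 16 ≡ 14. → (7, 14)

(7, 14)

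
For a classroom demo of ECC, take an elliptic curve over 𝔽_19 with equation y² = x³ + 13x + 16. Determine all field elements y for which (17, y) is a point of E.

1, 18

x³ + 13x + 16 = 5150 ≡ 1 (mod 19).
Square roots of 1 mod 19: 1 and 18 (since 1² = 1 ≡ 1).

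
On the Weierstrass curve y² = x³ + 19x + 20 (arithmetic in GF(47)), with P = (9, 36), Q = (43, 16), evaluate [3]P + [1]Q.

First 3P:
Repeated addition: build up to 3P.
2P: tangent at (9, 36): λ = (3·9² + 19)/(2·36) ≡ 27/25. 25⁻¹ ≡ 32 (mod 47), so λ ≡ 27·32 ≡ 18.
  x = λ² - 9 - 9 = 324 - 18 ≡ 24; y = λ·(9 - 24) - 36 ≡ 23. → (24, 23)
3P: (24, 23) + (9, 36). λ = (36 - 23)/(9 - 24) ≡ 13/32 mod 47. 32⁻¹ ≡ 25 (mod 47) since 32·25 = 800 ≡ 1, so λ ≡ 43.
  x = λ² - 24 - 9 = 1849 - 33 ≡ 30; y = λ·(24 - 30) - 23 ≡ 1. → (30, 1)
3P = (30, 1).
Finally 3P + Q:
(30, 1) + (43, 16). λ = (16 - 1)/(43 - 30) ≡ 15/13 mod 47. 13⁻¹ ≡ 29 (mod 47), so λ ≡ 12.
  x = λ² - 30 - 43 = 144 - 73 ≡ 24; y = λ·(30 - 24) - 1 ≡ 24. → (24, 24)

(24, 24)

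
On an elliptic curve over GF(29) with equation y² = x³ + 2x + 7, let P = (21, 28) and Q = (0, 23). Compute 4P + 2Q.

First 4P:
Double-and-add on 4 = (100)₂. Start with P = (21, 28) for the leading 1-bit.
double: tangent at (21, 28): λ = (3·21² + 2)/(2·28) ≡ 20/27. 27⁻¹ ≡ 14 (mod 29), so λ ≡ 20·14 ≡ 19.
  x = λ² - 21 - 21 = 361 - 42 ≡ 0; y = λ·(21 - 0) - 28 ≡ 23. → (0, 23)
double: tangent at (0, 23): λ = (3·0² + 2)/(2·23) ≡ 2/17. 17⁻¹ ≡ 12 (mod 29) since 17·12 = 204 ≡ 1, so λ ≡ 2·12 ≡ 24.
  x = λ² - 0 - 0 = 576 - 0 ≡ 25; y = λ·(0 - 25) - 23 ≡ 15. → (25, 15)
4P = (25, 15).
Next 2Q:
Repeated addition: build up to 2Q.
2Q: tangent at (0, 23): λ = (3·0² + 2)/(2·23) ≡ 2/17. 17⁻¹ ≡ 12 (mod 29), so λ ≡ 2·12 ≡ 24.
  x = λ² - 0 - 0 = 576 - 0 ≡ 25; y = λ·(0 - 25) - 23 ≡ 15. → (25, 15)
2Q = (25, 15).
Finally 4P + 2Q:
tangent at (25, 15): λ = (3·25² + 2)/(2·15) ≡ 21/1. 1⁻¹ ≡ 1 (mod 29), so λ ≡ 21·1 ≡ 21.
  x = λ² - 25 - 25 = 441 - 50 ≡ 14; y = λ·(25 - 14) - 15 ≡ 13. → (14, 13)

(14, 13)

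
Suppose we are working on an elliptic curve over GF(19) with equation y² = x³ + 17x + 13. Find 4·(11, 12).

(12, 11)

Write G = (11, 12).
Double-and-add on 4 = (100)₂. Start with G = (11, 12) for the leading 1-bit.
double: tangent at (11, 12): λ = (3·11² + 17)/(2·12) ≡ 0/5. 5⁻¹ ≡ 4 (mod 19) since 5·4 = 20 ≡ 1, so λ ≡ 0·4 ≡ 0.
  x = λ² - 11 - 11 = 0 - 22 ≡ 16; y = λ·(11 - 16) - 12 ≡ 7. → (16, 7)
double: tangent at (16, 7): λ = (3·16² + 17)/(2·7) ≡ 6/14. 14⁻¹ ≡ 15 (mod 19), so λ ≡ 6·15 ≡ 14.
  x = λ² - 16 - 16 = 196 - 32 ≡ 12; y = λ·(16 - 12) - 7 ≡ 11. → (12, 11)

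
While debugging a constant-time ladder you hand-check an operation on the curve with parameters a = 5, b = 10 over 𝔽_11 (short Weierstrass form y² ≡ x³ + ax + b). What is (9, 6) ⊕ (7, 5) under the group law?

(9, 6) + (7, 5). λ = (5 - 6)/(7 - 9) ≡ 10/9 mod 11. 9⁻¹ ≡ 5 (mod 11), so λ ≡ 6.
  x = λ² - 9 - 7 = 36 - 16 ≡ 9; y = λ·(9 - 9) - 6 ≡ 5. → (9, 5)

(9, 5)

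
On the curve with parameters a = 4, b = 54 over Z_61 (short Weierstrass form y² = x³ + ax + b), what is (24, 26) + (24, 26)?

tangent at (24, 26): λ = (3·24² + 4)/(2·26) ≡ 24/52. 52⁻¹ ≡ 27 (mod 61), so λ ≡ 24·27 ≡ 38.
  x = λ² - 24 - 24 = 1444 - 48 ≡ 54; y = λ·(24 - 54) - 26 ≡ 54. → (54, 54)

(54, 54)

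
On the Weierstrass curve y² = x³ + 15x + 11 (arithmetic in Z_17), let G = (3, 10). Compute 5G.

(3, 7)

Double-and-add on 5 = (101)₂. Start with G = (3, 10) for the leading 1-bit.
double: tangent at (3, 10): λ = (3·3² + 15)/(2·10) ≡ 8/3. 3⁻¹ ≡ 6 (mod 17), so λ ≡ 8·6 ≡ 14.
  x = λ² - 3 - 3 = 196 - 6 ≡ 3; y = λ·(3 - 3) - 10 ≡ 7. → (3, 7)
double: tangent at (3, 7): λ = (3·3² + 15)/(2·7) ≡ 8/14. 14⁻¹ ≡ 11 (mod 17) since 14·11 = 154 ≡ 1, so λ ≡ 8·11 ≡ 3.
  x = λ² - 3 - 3 = 9 - 6 ≡ 3; y = λ·(3 - 3) - 7 ≡ 10. → (3, 10)
add G: tangent at (3, 10): λ = (3·3² + 15)/(2·10) ≡ 8/3. 3⁻¹ ≡ 6 (mod 17), so λ ≡ 8·6 ≡ 14.
  x = λ² - 3 - 3 = 196 - 6 ≡ 3; y = λ·(3 - 3) - 10 ≡ 7. → (3, 7)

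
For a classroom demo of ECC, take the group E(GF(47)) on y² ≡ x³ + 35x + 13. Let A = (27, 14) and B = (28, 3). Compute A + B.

(27, 14) + (28, 3). λ = (3 - 14)/(28 - 27) ≡ 36/1 mod 47. 1⁻¹ ≡ 1 (mod 47), so λ ≡ 36.
  x = λ² - 27 - 28 = 1296 - 55 ≡ 19; y = λ·(27 - 19) - 14 ≡ 39. → (19, 39)

(19, 39)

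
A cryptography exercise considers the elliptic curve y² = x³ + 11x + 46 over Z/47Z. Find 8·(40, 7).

Write P = (40, 7).
Double-and-add on 8 = (1000)₂. Start with P = (40, 7) for the leading 1-bit.
double: tangent at (40, 7): λ = (3·40² + 11)/(2·7) ≡ 17/14. 14⁻¹ ≡ 37 (mod 47), so λ ≡ 17·37 ≡ 18.
  x = λ² - 40 - 40 = 324 - 80 ≡ 9; y = λ·(40 - 9) - 7 ≡ 34. → (9, 34)
double: tangent at (9, 34): λ = (3·9² + 11)/(2·34) ≡ 19/21. 21⁻¹ ≡ 9 (mod 47), so λ ≡ 19·9 ≡ 30.
  x = λ² - 9 - 9 = 900 - 18 ≡ 36; y = λ·(9 - 36) - 34 ≡ 2. → (36, 2)
double: tangent at (36, 2): λ = (3·36² + 11)/(2·2) ≡ 45/4. 4⁻¹ ≡ 12 (mod 47) since 4·12 = 48 ≡ 1, so λ ≡ 45·12 ≡ 23.
  x = λ² - 36 - 36 = 529 - 72 ≡ 34; y = λ·(36 - 34) - 2 ≡ 44. → (34, 44)

(34, 44)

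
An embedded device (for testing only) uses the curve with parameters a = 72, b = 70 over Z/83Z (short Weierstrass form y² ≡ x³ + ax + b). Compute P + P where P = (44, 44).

(25, 56)

tangent at (44, 44): λ = (3·44² + 72)/(2·44) ≡ 70/5. 5⁻¹ ≡ 50 (mod 83), so λ ≡ 70·50 ≡ 14.
  x = λ² - 44 - 44 = 196 - 88 ≡ 25; y = λ·(44 - 25) - 44 ≡ 56. → (25, 56)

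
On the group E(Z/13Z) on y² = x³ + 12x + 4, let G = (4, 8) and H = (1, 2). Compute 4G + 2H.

First 4G:
Repeated addition: build up to 4G.
2G: tangent at (4, 8): λ = (3·4² + 12)/(2·8) ≡ 8/3. 3⁻¹ ≡ 9 (mod 13) since 3·9 = 27 ≡ 1, so λ ≡ 8·9 ≡ 7.
  x = λ² - 4 - 4 = 49 - 8 ≡ 2; y = λ·(4 - 2) - 8 ≡ 6. → (2, 6)
3G: (2, 6) + (4, 8). λ = (8 - 6)/(4 - 2) ≡ 2/2 mod 13. 2⁻¹ ≡ 7 (mod 13), so λ ≡ 1.
  x = λ² - 2 - 4 = 1 - 6 ≡ 8; y = λ·(2 - 8) - 6 ≡ 1. → (8, 1)
4G: (8, 1) + (4, 8). λ = (8 - 1)/(4 - 8) ≡ 7/9 mod 13. 9⁻¹ ≡ 3 (mod 13), so λ ≡ 8.
  x = λ² - 8 - 4 = 64 - 12 ≡ 0; y = λ·(8 - 0) - 1 ≡ 11. → (0, 11)
4G = (0, 11).
Next 2H:
Repeated addition: build up to 2H.
2H: tangent at (1, 2): λ = (3·1² + 12)/(2·2) ≡ 2/4. 4⁻¹ ≡ 10 (mod 13) since 4·10 = 40 ≡ 1, so λ ≡ 2·10 ≡ 7.
  x = λ² - 1 - 1 = 49 - 2 ≡ 8; y = λ·(1 - 8) - 2 ≡ 1. → (8, 1)
2H = (8, 1).
Finally 4G + 2H:
(0, 11) + (8, 1). λ = (1 - 11)/(8 - 0) ≡ 3/8 mod 13. 8⁻¹ ≡ 5 (mod 13), so λ ≡ 2.
  x = λ² - 0 - 8 = 4 - 8 ≡ 9; y = λ·(0 - 9) - 11 ≡ 10. → (9, 10)

(9, 10)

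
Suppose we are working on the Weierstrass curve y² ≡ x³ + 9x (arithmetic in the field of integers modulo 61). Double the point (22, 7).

(13, 39)

tangent at (22, 7): λ = (3·22² + 9)/(2·7) ≡ 58/14. 14⁻¹ ≡ 48 (mod 61) since 14·48 = 672 ≡ 1, so λ ≡ 58·48 ≡ 39.
  x = λ² - 22 - 22 = 1521 - 44 ≡ 13; y = λ·(22 - 13) - 7 ≡ 39. → (13, 39)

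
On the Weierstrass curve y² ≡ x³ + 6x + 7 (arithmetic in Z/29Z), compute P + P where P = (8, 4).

tangent at (8, 4): λ = (3·8² + 6)/(2·4) ≡ 24/8. 8⁻¹ ≡ 11 (mod 29) since 8·11 = 88 ≡ 1, so λ ≡ 24·11 ≡ 3.
  x = λ² - 8 - 8 = 9 - 16 ≡ 22; y = λ·(8 - 22) - 4 ≡ 12. → (22, 12)

(22, 12)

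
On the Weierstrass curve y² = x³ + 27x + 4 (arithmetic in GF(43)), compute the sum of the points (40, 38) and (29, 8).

(12, 11)

(40, 38) + (29, 8). λ = (8 - 38)/(29 - 40) ≡ 13/32 mod 43. 32⁻¹ ≡ 39 (mod 43) since 32·39 = 1248 ≡ 1, so λ ≡ 34.
  x = λ² - 40 - 29 = 1156 - 69 ≡ 12; y = λ·(40 - 12) - 38 ≡ 11. → (12, 11)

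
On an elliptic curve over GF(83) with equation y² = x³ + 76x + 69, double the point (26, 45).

(38, 12)

tangent at (26, 45): λ = (3·26² + 76)/(2·45) ≡ 29/7. 7⁻¹ ≡ 12 (mod 83), so λ ≡ 29·12 ≡ 16.
  x = λ² - 26 - 26 = 256 - 52 ≡ 38; y = λ·(26 - 38) - 45 ≡ 12. → (38, 12)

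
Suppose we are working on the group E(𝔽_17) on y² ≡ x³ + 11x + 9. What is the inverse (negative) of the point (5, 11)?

(5, 6)

-(5, 11) = (5, -11 mod 17) = (5, 6).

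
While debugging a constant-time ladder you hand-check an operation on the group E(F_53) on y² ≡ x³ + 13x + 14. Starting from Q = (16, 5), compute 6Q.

Repeated addition: build up to 6Q.
2Q: tangent at (16, 5): λ = (3·16² + 13)/(2·5) ≡ 39/10. 10⁻¹ ≡ 16 (mod 53) since 10·16 = 160 ≡ 1, so λ ≡ 39·16 ≡ 41.
  x = λ² - 16 - 16 = 1681 - 32 ≡ 6; y = λ·(16 - 6) - 5 ≡ 34. → (6, 34)
3Q: (6, 34) + (16, 5). λ = (5 - 34)/(16 - 6) ≡ 24/10 mod 53. 10⁻¹ ≡ 16 (mod 53), so λ ≡ 13.
  x = λ² - 6 - 16 = 169 - 22 ≡ 41; y = λ·(6 - 41) - 34 ≡ 41. → (41, 41)
4Q: (41, 41) + (16, 5). λ = (5 - 41)/(16 - 41) ≡ 17/28 mod 53. 28⁻¹ ≡ 36 (mod 53), so λ ≡ 29.
  x = λ² - 41 - 16 = 841 - 57 ≡ 42; y = λ·(41 - 42) - 41 ≡ 36. → (42, 36)
5Q: (42, 36) + (16, 5). λ = (5 - 36)/(16 - 42) ≡ 22/27 mod 53. 27⁻¹ ≡ 2 (mod 53), so λ ≡ 44.
  x = λ² - 42 - 16 = 1936 - 58 ≡ 23; y = λ·(42 - 23) - 36 ≡ 5. → (23, 5)
6Q: (23, 5) + (16, 5). λ = (5 - 5)/(16 - 23) ≡ 0/46 mod 53. 46⁻¹ ≡ 15 (mod 53), so λ ≡ 0.
  x = λ² - 23 - 16 = 0 - 39 ≡ 14; y = λ·(23 - 14) - 5 ≡ 48. → (14, 48)

(14, 48)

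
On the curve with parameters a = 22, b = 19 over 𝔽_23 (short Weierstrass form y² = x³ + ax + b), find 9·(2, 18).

(5, 1)

Write P = (2, 18).
Repeated addition: build up to 9P.
2P: tangent at (2, 18): λ = (3·2² + 22)/(2·18) ≡ 11/13. 13⁻¹ ≡ 16 (mod 23), so λ ≡ 11·16 ≡ 15.
  x = λ² - 2 - 2 = 225 - 4 ≡ 14; y = λ·(2 - 14) - 18 ≡ 9. → (14, 9)
3P: (14, 9) + (2, 18). λ = (18 - 9)/(2 - 14) ≡ 9/11 mod 23. 11⁻¹ ≡ 21 (mod 23) since 11·21 = 231 ≡ 1, so λ ≡ 5.
  x = λ² - 14 - 2 = 25 - 16 ≡ 9; y = λ·(14 - 9) - 9 ≡ 16. → (9, 16)
4P: (9, 16) + (2, 18). λ = (18 - 16)/(2 - 9) ≡ 2/16 mod 23. 16⁻¹ ≡ 13 (mod 23), so λ ≡ 3.
  x = λ² - 9 - 2 = 9 - 11 ≡ 21; y = λ·(9 - 21) - 16 ≡ 17. → (21, 17)
5P: (21, 17) + (2, 18). λ = (18 - 17)/(2 - 21) ≡ 1/4 mod 23. 4⁻¹ ≡ 6 (mod 23) since 4·6 = 24 ≡ 1, so λ ≡ 6.
  x = λ² - 21 - 2 = 36 - 23 ≡ 13; y = λ·(21 - 13) - 17 ≡ 8. → (13, 8)
6P: (13, 8) + (2, 18). λ = (18 - 8)/(2 - 13) ≡ 10/12 mod 23. 12⁻¹ ≡ 2 (mod 23), so λ ≡ 20.
  x = λ² - 13 - 2 = 400 - 15 ≡ 17; y = λ·(13 - 17) - 8 ≡ 4. → (17, 4)
7P: (17, 4) + (2, 18). λ = (18 - 4)/(2 - 17) ≡ 14/8 mod 23. 8⁻¹ ≡ 3 (mod 23) since 8·3 = 24 ≡ 1, so λ ≡ 19.
  x = λ² - 17 - 2 = 361 - 19 ≡ 20; y = λ·(17 - 20) - 4 ≡ 8. → (20, 8)
8P: (20, 8) + (2, 18). λ = (18 - 8)/(2 - 20) ≡ 10/5 mod 23. 5⁻¹ ≡ 14 (mod 23) since 5·14 = 70 ≡ 1, so λ ≡ 2.
  x = λ² - 20 - 2 = 4 - 22 ≡ 5; y = λ·(20 - 5) - 8 ≡ 22. → (5, 22)
9P: (5, 22) + (2, 18). λ = (18 - 22)/(2 - 5) ≡ 19/20 mod 23. 20⁻¹ ≡ 15 (mod 23) since 20·15 = 300 ≡ 1, so λ ≡ 9.
  x = λ² - 5 - 2 = 81 - 7 ≡ 5; y = λ·(5 - 5) - 22 ≡ 1. → (5, 1)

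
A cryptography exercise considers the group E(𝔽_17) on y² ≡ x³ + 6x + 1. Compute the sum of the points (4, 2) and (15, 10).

(13, 10)

(4, 2) + (15, 10). λ = (10 - 2)/(15 - 4) ≡ 8/11 mod 17. 11⁻¹ ≡ 14 (mod 17), so λ ≡ 10.
  x = λ² - 4 - 15 = 100 - 19 ≡ 13; y = λ·(4 - 13) - 2 ≡ 10. → (13, 10)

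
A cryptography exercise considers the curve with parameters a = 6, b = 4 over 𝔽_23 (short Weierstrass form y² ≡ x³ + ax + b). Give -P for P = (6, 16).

(6, 7)

-(6, 16) = (6, -16 mod 23) = (6, 7).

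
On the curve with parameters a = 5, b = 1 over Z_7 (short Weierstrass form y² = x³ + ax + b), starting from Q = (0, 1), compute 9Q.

(0, 1)

Double-and-add on 9 = (1001)₂. Start with Q = (0, 1) for the leading 1-bit.
double: tangent at (0, 1): λ = (3·0² + 5)/(2·1) ≡ 5/2. 2⁻¹ ≡ 4 (mod 7), so λ ≡ 5·4 ≡ 6.
  x = λ² - 0 - 0 = 36 - 0 ≡ 1; y = λ·(0 - 1) - 1 ≡ 0. → (1, 0)
double: (1, 0) + (1, 0): same x and y₁ ≡ -y₂, so the sum is ∞.
double: ∞ + ∞ = ∞ (identity).
add Q: ∞ + (0, 1) = (0, 1) (identity).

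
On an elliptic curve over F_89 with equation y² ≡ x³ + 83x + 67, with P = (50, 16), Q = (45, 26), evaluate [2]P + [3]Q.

(64, 16)

First 2P:
Repeated addition: build up to 2P.
2P: tangent at (50, 16): λ = (3·50² + 83)/(2·16) ≡ 18/32. 32⁻¹ ≡ 64 (mod 89) since 32·64 = 2048 ≡ 1, so λ ≡ 18·64 ≡ 84.
  x = λ² - 50 - 50 = 7056 - 100 ≡ 14; y = λ·(50 - 14) - 16 ≡ 71. → (14, 71)
2P = (14, 71).
Next 3Q:
Repeated addition: build up to 3Q.
2Q: tangent at (45, 26): λ = (3·45² + 83)/(2·26) ≡ 17/52. 52⁻¹ ≡ 12 (mod 89), so λ ≡ 17·12 ≡ 26.
  x = λ² - 45 - 45 = 676 - 90 ≡ 52; y = λ·(45 - 52) - 26 ≡ 59. → (52, 59)
3Q: (52, 59) + (45, 26). λ = (26 - 59)/(45 - 52) ≡ 56/82 mod 89. 82⁻¹ ≡ 38 (mod 89), so λ ≡ 81.
  x = λ² - 52 - 45 = 6561 - 97 ≡ 56; y = λ·(52 - 56) - 59 ≡ 62. → (56, 62)
3Q = (56, 62).
Finally 2P + 3Q:
(14, 71) + (56, 62). λ = (62 - 71)/(56 - 14) ≡ 80/42 mod 89. 42⁻¹ ≡ 53 (mod 89) since 42·53 = 2226 ≡ 1, so λ ≡ 57.
  x = λ² - 14 - 56 = 3249 - 70 ≡ 64; y = λ·(14 - 64) - 71 ≡ 16. → (64, 16)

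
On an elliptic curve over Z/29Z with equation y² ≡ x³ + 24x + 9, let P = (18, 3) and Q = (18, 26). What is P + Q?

O

The two points share x = 18 and their y-coordinates satisfy 3 + 26 ≡ 0 (mod 29), so they are inverses. Their sum is O.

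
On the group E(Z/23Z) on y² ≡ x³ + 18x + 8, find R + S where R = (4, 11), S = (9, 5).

(5, 4)

(4, 11) + (9, 5). λ = (5 - 11)/(9 - 4) ≡ 17/5 mod 23. 5⁻¹ ≡ 14 (mod 23) since 5·14 = 70 ≡ 1, so λ ≡ 8.
  x = λ² - 4 - 9 = 64 - 13 ≡ 5; y = λ·(4 - 5) - 11 ≡ 4. → (5, 4)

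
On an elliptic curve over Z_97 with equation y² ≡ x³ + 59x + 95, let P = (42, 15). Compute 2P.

tangent at (42, 15): λ = (3·42² + 59)/(2·15) ≡ 16/30. 30⁻¹ ≡ 55 (mod 97), so λ ≡ 16·55 ≡ 7.
  x = λ² - 42 - 42 = 49 - 84 ≡ 62; y = λ·(42 - 62) - 15 ≡ 39. → (62, 39)

(62, 39)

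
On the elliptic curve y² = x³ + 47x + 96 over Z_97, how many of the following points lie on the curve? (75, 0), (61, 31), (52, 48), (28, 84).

1

(75, 0): 0² ≡ 0, rhs ≡ 54 → off.
(61, 31): 31² ≡ 88, rhs ≡ 54 → off.
(52, 48): 48² ≡ 73, rhs ≡ 73 → on.
(28, 84): 84² ≡ 72, rhs ≡ 84 → off.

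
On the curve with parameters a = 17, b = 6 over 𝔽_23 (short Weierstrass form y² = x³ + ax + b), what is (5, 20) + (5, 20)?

tangent at (5, 20): λ = (3·5² + 17)/(2·20) ≡ 0/17. 17⁻¹ ≡ 19 (mod 23), so λ ≡ 0·19 ≡ 0.
  x = λ² - 5 - 5 = 0 - 10 ≡ 13; y = λ·(5 - 13) - 20 ≡ 3. → (13, 3)

(13, 3)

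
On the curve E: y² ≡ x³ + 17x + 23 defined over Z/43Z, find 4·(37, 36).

(33, 33)

Write Q = (37, 36).
Double-and-add on 4 = (100)₂. Start with Q = (37, 36) for the leading 1-bit.
double: tangent at (37, 36): λ = (3·37² + 17)/(2·36) ≡ 39/29. 29⁻¹ ≡ 3 (mod 43), so λ ≡ 39·3 ≡ 31.
  x = λ² - 37 - 37 = 961 - 74 ≡ 27; y = λ·(37 - 27) - 36 ≡ 16. → (27, 16)
double: tangent at (27, 16): λ = (3·27² + 17)/(2·16) ≡ 11/32. 32⁻¹ ≡ 39 (mod 43), so λ ≡ 11·39 ≡ 42.
  x = λ² - 27 - 27 = 1764 - 54 ≡ 33; y = λ·(27 - 33) - 16 ≡ 33. → (33, 33)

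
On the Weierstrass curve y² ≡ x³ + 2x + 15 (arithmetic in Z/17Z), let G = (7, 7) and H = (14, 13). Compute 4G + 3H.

First 4G:
Double-and-add on 4 = (100)₂. Start with G = (7, 7) for the leading 1-bit.
double: tangent at (7, 7): λ = (3·7² + 2)/(2·7) ≡ 13/14. 14⁻¹ ≡ 11 (mod 17), so λ ≡ 13·11 ≡ 7.
  x = λ² - 7 - 7 = 49 - 14 ≡ 1; y = λ·(7 - 1) - 7 ≡ 1. → (1, 1)
double: tangent at (1, 1): λ = (3·1² + 2)/(2·1) ≡ 5/2. 2⁻¹ ≡ 9 (mod 17), so λ ≡ 5·9 ≡ 11.
  x = λ² - 1 - 1 = 121 - 2 ≡ 0; y = λ·(1 - 0) - 1 ≡ 10. → (0, 10)
4G = (0, 10).
Next 3H:
Repeated addition: build up to 3H.
2H: tangent at (14, 13): λ = (3·14² + 2)/(2·13) ≡ 12/9. 9⁻¹ ≡ 2 (mod 17) since 9·2 = 18 ≡ 1, so λ ≡ 12·2 ≡ 7.
  x = λ² - 14 - 14 = 49 - 28 ≡ 4; y = λ·(14 - 4) - 13 ≡ 6. → (4, 6)
3H: (4, 6) + (14, 13). λ = (13 - 6)/(14 - 4) ≡ 7/10 mod 17. 10⁻¹ ≡ 12 (mod 17) since 10·12 = 120 ≡ 1, so λ ≡ 16.
  x = λ² - 4 - 14 = 256 - 18 ≡ 0; y = λ·(4 - 0) - 6 ≡ 7. → (0, 7)
3H = (0, 7).
Finally 4G + 3H:
(0, 10) + (0, 7): same x and y₁ ≡ -y₂, so the sum is the point at infinity.

O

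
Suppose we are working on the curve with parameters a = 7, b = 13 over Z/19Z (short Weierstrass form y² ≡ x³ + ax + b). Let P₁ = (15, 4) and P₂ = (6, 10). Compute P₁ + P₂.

(9, 11)

(15, 4) + (6, 10). λ = (10 - 4)/(6 - 15) ≡ 6/10 mod 19. 10⁻¹ ≡ 2 (mod 19), so λ ≡ 12.
  x = λ² - 15 - 6 = 144 - 21 ≡ 9; y = λ·(15 - 9) - 4 ≡ 11. → (9, 11)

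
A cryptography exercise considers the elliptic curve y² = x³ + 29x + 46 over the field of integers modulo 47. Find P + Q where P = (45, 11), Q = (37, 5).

(39, 17)

(45, 11) + (37, 5). λ = (5 - 11)/(37 - 45) ≡ 41/39 mod 47. 39⁻¹ ≡ 41 (mod 47), so λ ≡ 36.
  x = λ² - 45 - 37 = 1296 - 82 ≡ 39; y = λ·(45 - 39) - 11 ≡ 17. → (39, 17)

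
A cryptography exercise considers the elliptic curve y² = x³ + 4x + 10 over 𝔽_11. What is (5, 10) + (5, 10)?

(2, 9)

tangent at (5, 10): λ = (3·5² + 4)/(2·10) ≡ 2/9. 9⁻¹ ≡ 5 (mod 11) since 9·5 = 45 ≡ 1, so λ ≡ 2·5 ≡ 10.
  x = λ² - 5 - 5 = 100 - 10 ≡ 2; y = λ·(5 - 2) - 10 ≡ 9. → (2, 9)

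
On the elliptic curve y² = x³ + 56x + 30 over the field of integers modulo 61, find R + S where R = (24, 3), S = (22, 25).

(24, 3) + (22, 25). λ = (25 - 3)/(22 - 24) ≡ 22/59 mod 61. 59⁻¹ ≡ 30 (mod 61), so λ ≡ 50.
  x = λ² - 24 - 22 = 2500 - 46 ≡ 14; y = λ·(24 - 14) - 3 ≡ 9. → (14, 9)

(14, 9)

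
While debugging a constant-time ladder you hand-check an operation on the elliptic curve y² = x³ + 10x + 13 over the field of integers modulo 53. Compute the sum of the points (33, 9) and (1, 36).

(33, 9) + (1, 36). λ = (36 - 9)/(1 - 33) ≡ 27/21 mod 53. 21⁻¹ ≡ 48 (mod 53), so λ ≡ 24.
  x = λ² - 33 - 1 = 576 - 34 ≡ 12; y = λ·(33 - 12) - 9 ≡ 18. → (12, 18)

(12, 18)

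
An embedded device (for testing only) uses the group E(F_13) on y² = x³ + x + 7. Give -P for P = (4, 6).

-(4, 6) = (4, -6 mod 13) = (4, 7).

(4, 7)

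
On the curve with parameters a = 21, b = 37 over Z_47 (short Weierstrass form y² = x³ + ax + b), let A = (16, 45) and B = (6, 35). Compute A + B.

(16, 45) + (6, 35). λ = (35 - 45)/(6 - 16) ≡ 37/37 mod 47. 37⁻¹ ≡ 14 (mod 47) since 37·14 = 518 ≡ 1, so λ ≡ 1.
  x = λ² - 16 - 6 = 1 - 22 ≡ 26; y = λ·(16 - 26) - 45 ≡ 39. → (26, 39)

(26, 39)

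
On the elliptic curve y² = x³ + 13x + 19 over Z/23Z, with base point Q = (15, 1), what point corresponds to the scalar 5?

(18, 6)

Repeated addition: build up to 5Q.
2Q: tangent at (15, 1): λ = (3·15² + 13)/(2·1) ≡ 21/2. 2⁻¹ ≡ 12 (mod 23) since 2·12 = 24 ≡ 1, so λ ≡ 21·12 ≡ 22.
  x = λ² - 15 - 15 = 484 - 30 ≡ 17; y = λ·(15 - 17) - 1 ≡ 1. → (17, 1)
3Q: (17, 1) + (15, 1). λ = (1 - 1)/(15 - 17) ≡ 0/21 mod 23. 21⁻¹ ≡ 11 (mod 23), so λ ≡ 0.
  x = λ² - 17 - 15 = 0 - 32 ≡ 14; y = λ·(17 - 14) - 1 ≡ 22. → (14, 22)
4Q: (14, 22) + (15, 1). λ = (1 - 22)/(15 - 14) ≡ 2/1 mod 23. 1⁻¹ ≡ 1 (mod 23), so λ ≡ 2.
  x = λ² - 14 - 15 = 4 - 29 ≡ 21; y = λ·(14 - 21) - 22 ≡ 10. → (21, 10)
5Q: (21, 10) + (15, 1). λ = (1 - 10)/(15 - 21) ≡ 14/17 mod 23. 17⁻¹ ≡ 19 (mod 23), so λ ≡ 13.
  x = λ² - 21 - 15 = 169 - 36 ≡ 18; y = λ·(21 - 18) - 10 ≡ 6. → (18, 6)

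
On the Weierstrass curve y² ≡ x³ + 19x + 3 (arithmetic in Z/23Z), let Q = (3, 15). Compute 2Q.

(17, 8)

tangent at (3, 15): λ = (3·3² + 19)/(2·15) ≡ 0/7. 7⁻¹ ≡ 10 (mod 23) since 7·10 = 70 ≡ 1, so λ ≡ 0·10 ≡ 0.
  x = λ² - 3 - 3 = 0 - 6 ≡ 17; y = λ·(3 - 17) - 15 ≡ 8. → (17, 8)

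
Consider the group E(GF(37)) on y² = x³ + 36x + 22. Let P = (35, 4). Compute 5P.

Repeated addition: build up to 5P.
2P: tangent at (35, 4): λ = (3·35² + 36)/(2·4) ≡ 11/8. 8⁻¹ ≡ 14 (mod 37), so λ ≡ 11·14 ≡ 6.
  x = λ² - 35 - 35 = 36 - 70 ≡ 3; y = λ·(35 - 3) - 4 ≡ 3. → (3, 3)
3P: (3, 3) + (35, 4). λ = (4 - 3)/(35 - 3) ≡ 1/32 mod 37. 32⁻¹ ≡ 22 (mod 37), so λ ≡ 22.
  x = λ² - 3 - 35 = 484 - 38 ≡ 2; y = λ·(3 - 2) - 3 ≡ 19. → (2, 19)
4P: (2, 19) + (35, 4). λ = (4 - 19)/(35 - 2) ≡ 22/33 mod 37. 33⁻¹ ≡ 9 (mod 37), so λ ≡ 13.
  x = λ² - 2 - 35 = 169 - 37 ≡ 21; y = λ·(2 - 21) - 19 ≡ 30. → (21, 30)
5P: (21, 30) + (35, 4). λ = (4 - 30)/(35 - 21) ≡ 11/14 mod 37. 14⁻¹ ≡ 8 (mod 37), so λ ≡ 14.
  x = λ² - 21 - 35 = 196 - 56 ≡ 29; y = λ·(21 - 29) - 30 ≡ 6. → (29, 6)

(29, 6)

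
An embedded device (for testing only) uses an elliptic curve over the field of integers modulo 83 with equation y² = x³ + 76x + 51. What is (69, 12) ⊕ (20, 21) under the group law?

(22, 81)

(69, 12) + (20, 21). λ = (21 - 12)/(20 - 69) ≡ 9/34 mod 83. 34⁻¹ ≡ 22 (mod 83) since 34·22 = 748 ≡ 1, so λ ≡ 32.
  x = λ² - 69 - 20 = 1024 - 89 ≡ 22; y = λ·(69 - 22) - 12 ≡ 81. → (22, 81)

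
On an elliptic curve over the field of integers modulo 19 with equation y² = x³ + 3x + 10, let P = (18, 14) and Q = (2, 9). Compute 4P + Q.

First 4P:
Repeated addition: build up to 4P.
2P: tangent at (18, 14): λ = (3·18² + 3)/(2·14) ≡ 6/9. 9⁻¹ ≡ 17 (mod 19), so λ ≡ 6·17 ≡ 7.
  x = λ² - 18 - 18 = 49 - 36 ≡ 13; y = λ·(18 - 13) - 14 ≡ 2. → (13, 2)
3P: (13, 2) + (18, 14). λ = (14 - 2)/(18 - 13) ≡ 12/5 mod 19. 5⁻¹ ≡ 4 (mod 19), so λ ≡ 10.
  x = λ² - 13 - 18 = 100 - 31 ≡ 12; y = λ·(13 - 12) - 2 ≡ 8. → (12, 8)
4P: (12, 8) + (18, 14). λ = (14 - 8)/(18 - 12) ≡ 6/6 mod 19. 6⁻¹ ≡ 16 (mod 19), so λ ≡ 1.
  x = λ² - 12 - 18 = 1 - 30 ≡ 9; y = λ·(12 - 9) - 8 ≡ 14. → (9, 14)
4P = (9, 14).
Finally 4P + Q:
(9, 14) + (2, 9). λ = (9 - 14)/(2 - 9) ≡ 14/12 mod 19. 12⁻¹ ≡ 8 (mod 19) since 12·8 = 96 ≡ 1, so λ ≡ 17.
  x = λ² - 9 - 2 = 289 - 11 ≡ 12; y = λ·(9 - 12) - 14 ≡ 11. → (12, 11)

(12, 11)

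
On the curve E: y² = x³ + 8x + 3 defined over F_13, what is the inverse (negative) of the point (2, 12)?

-(2, 12) = (2, -12 mod 13) = (2, 1).

(2, 1)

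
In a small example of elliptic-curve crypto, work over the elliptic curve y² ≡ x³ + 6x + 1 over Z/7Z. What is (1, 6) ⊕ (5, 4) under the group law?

(1, 6) + (5, 4). λ = (4 - 6)/(5 - 1) ≡ 5/4 mod 7. 4⁻¹ ≡ 2 (mod 7) since 4·2 = 8 ≡ 1, so λ ≡ 3.
  x = λ² - 1 - 5 = 9 - 6 ≡ 3; y = λ·(1 - 3) - 6 ≡ 2. → (3, 2)

(3, 2)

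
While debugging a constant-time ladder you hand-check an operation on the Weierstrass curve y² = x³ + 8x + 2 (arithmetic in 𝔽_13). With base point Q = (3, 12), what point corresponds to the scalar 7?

(11, 11)

Double-and-add on 7 = (111)₂. Start with Q = (3, 12) for the leading 1-bit.
double: tangent at (3, 12): λ = (3·3² + 8)/(2·12) ≡ 9/11. 11⁻¹ ≡ 6 (mod 13) since 11·6 = 66 ≡ 1, so λ ≡ 9·6 ≡ 2.
  x = λ² - 3 - 3 = 4 - 6 ≡ 11; y = λ·(3 - 11) - 12 ≡ 11. → (11, 11)
add Q: (11, 11) + (3, 12). λ = (12 - 11)/(3 - 11) ≡ 1/5 mod 13. 5⁻¹ ≡ 8 (mod 13), so λ ≡ 8.
  x = λ² - 11 - 3 = 64 - 14 ≡ 11; y = λ·(11 - 11) - 11 ≡ 2. → (11, 2)
double: tangent at (11, 2): λ = (3·11² + 8)/(2·2) ≡ 7/4. 4⁻¹ ≡ 10 (mod 13) since 4·10 = 40 ≡ 1, so λ ≡ 7·10 ≡ 5.
  x = λ² - 11 - 11 = 25 - 22 ≡ 3; y = λ·(11 - 3) - 2 ≡ 12. → (3, 12)
add Q: tangent at (3, 12): λ = (3·3² + 8)/(2·12) ≡ 9/11. 11⁻¹ ≡ 6 (mod 13) since 11·6 = 66 ≡ 1, so λ ≡ 9·6 ≡ 2.
  x = λ² - 3 - 3 = 4 - 6 ≡ 11; y = λ·(3 - 11) - 12 ≡ 11. → (11, 11)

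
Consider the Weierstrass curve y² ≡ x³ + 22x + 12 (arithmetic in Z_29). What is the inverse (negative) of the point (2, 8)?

-(2, 8) = (2, -8 mod 29) = (2, 21).

(2, 21)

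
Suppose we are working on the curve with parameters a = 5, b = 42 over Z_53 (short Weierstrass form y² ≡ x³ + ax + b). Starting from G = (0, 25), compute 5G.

(38, 39)

Double-and-add on 5 = (101)₂. Start with G = (0, 25) for the leading 1-bit.
double: tangent at (0, 25): λ = (3·0² + 5)/(2·25) ≡ 5/50. 50⁻¹ ≡ 35 (mod 53), so λ ≡ 5·35 ≡ 16.
  x = λ² - 0 - 0 = 256 - 0 ≡ 44; y = λ·(0 - 44) - 25 ≡ 13. → (44, 13)
double: tangent at (44, 13): λ = (3·44² + 5)/(2·13) ≡ 36/26. 26⁻¹ ≡ 51 (mod 53) since 26·51 = 1326 ≡ 1, so λ ≡ 36·51 ≡ 34.
  x = λ² - 44 - 44 = 1156 - 88 ≡ 8; y = λ·(44 - 8) - 13 ≡ 45. → (8, 45)
add G: (8, 45) + (0, 25). λ = (25 - 45)/(0 - 8) ≡ 33/45 mod 53. 45⁻¹ ≡ 33 (mod 53), so λ ≡ 29.
  x = λ² - 8 - 0 = 841 - 8 ≡ 38; y = λ·(8 - 38) - 45 ≡ 39. → (38, 39)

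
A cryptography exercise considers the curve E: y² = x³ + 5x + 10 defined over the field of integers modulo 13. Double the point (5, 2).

tangent at (5, 2): λ = (3·5² + 5)/(2·2) ≡ 2/4. 4⁻¹ ≡ 10 (mod 13), so λ ≡ 2·10 ≡ 7.
  x = λ² - 5 - 5 = 49 - 10 ≡ 0; y = λ·(5 - 0) - 2 ≡ 7. → (0, 7)

(0, 7)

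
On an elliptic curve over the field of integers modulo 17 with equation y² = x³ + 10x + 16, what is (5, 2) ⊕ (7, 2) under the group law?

(5, 15)

(5, 2) + (7, 2). λ = (2 - 2)/(7 - 5) ≡ 0/2 mod 17. 2⁻¹ ≡ 9 (mod 17), so λ ≡ 0.
  x = λ² - 5 - 7 = 0 - 12 ≡ 5; y = λ·(5 - 5) - 2 ≡ 15. → (5, 15)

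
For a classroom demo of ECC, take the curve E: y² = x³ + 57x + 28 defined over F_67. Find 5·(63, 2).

Write G = (63, 2).
Repeated addition: build up to 5G.
2G: tangent at (63, 2): λ = (3·63² + 57)/(2·2) ≡ 38/4. 4⁻¹ ≡ 17 (mod 67) since 4·17 = 68 ≡ 1, so λ ≡ 38·17 ≡ 43.
  x = λ² - 63 - 63 = 1849 - 126 ≡ 48; y = λ·(63 - 48) - 2 ≡ 40. → (48, 40)
3G: (48, 40) + (63, 2). λ = (2 - 40)/(63 - 48) ≡ 29/15 mod 67. 15⁻¹ ≡ 9 (mod 67) since 15·9 = 135 ≡ 1, so λ ≡ 60.
  x = λ² - 48 - 63 = 3600 - 111 ≡ 5; y = λ·(48 - 5) - 40 ≡ 61. → (5, 61)
4G: (5, 61) + (63, 2). λ = (2 - 61)/(63 - 5) ≡ 8/58 mod 67. 58⁻¹ ≡ 52 (mod 67) since 58·52 = 3016 ≡ 1, so λ ≡ 14.
  x = λ² - 5 - 63 = 196 - 68 ≡ 61; y = λ·(5 - 61) - 61 ≡ 26. → (61, 26)
5G: (61, 26) + (63, 2). λ = (2 - 26)/(63 - 61) ≡ 43/2 mod 67. 2⁻¹ ≡ 34 (mod 67), so λ ≡ 55.
  x = λ² - 61 - 63 = 3025 - 124 ≡ 20; y = λ·(61 - 20) - 26 ≡ 18. → (20, 18)

(20, 18)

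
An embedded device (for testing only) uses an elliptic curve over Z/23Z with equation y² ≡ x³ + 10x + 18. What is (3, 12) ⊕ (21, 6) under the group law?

(3, 12) + (21, 6). λ = (6 - 12)/(21 - 3) ≡ 17/18 mod 23. 18⁻¹ ≡ 9 (mod 23), so λ ≡ 15.
  x = λ² - 3 - 21 = 225 - 24 ≡ 17; y = λ·(3 - 17) - 12 ≡ 8. → (17, 8)

(17, 8)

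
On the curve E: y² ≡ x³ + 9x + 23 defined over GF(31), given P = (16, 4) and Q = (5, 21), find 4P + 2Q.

(6, 13)

First 4P:
Double-and-add on 4 = (100)₂. Start with P = (16, 4) for the leading 1-bit.
double: tangent at (16, 4): λ = (3·16² + 9)/(2·4) ≡ 2/8. 8⁻¹ ≡ 4 (mod 31) since 8·4 = 32 ≡ 1, so λ ≡ 2·4 ≡ 8.
  x = λ² - 16 - 16 = 64 - 32 ≡ 1; y = λ·(16 - 1) - 4 ≡ 23. → (1, 23)
double: tangent at (1, 23): λ = (3·1² + 9)/(2·23) ≡ 12/15. 15⁻¹ ≡ 29 (mod 31), so λ ≡ 12·29 ≡ 7.
  x = λ² - 1 - 1 = 49 - 2 ≡ 16; y = λ·(1 - 16) - 23 ≡ 27. → (16, 27)
4P = (16, 27).
Next 2Q:
Repeated addition: build up to 2Q.
2Q: tangent at (5, 21): λ = (3·5² + 9)/(2·21) ≡ 22/11. 11⁻¹ ≡ 17 (mod 31), so λ ≡ 22·17 ≡ 2.
  x = λ² - 5 - 5 = 4 - 10 ≡ 25; y = λ·(5 - 25) - 21 ≡ 1. → (25, 1)
2Q = (25, 1).
Finally 4P + 2Q:
(16, 27) + (25, 1). λ = (1 - 27)/(25 - 16) ≡ 5/9 mod 31. 9⁻¹ ≡ 7 (mod 31) since 9·7 = 63 ≡ 1, so λ ≡ 4.
  x = λ² - 16 - 25 = 16 - 41 ≡ 6; y = λ·(16 - 6) - 27 ≡ 13. → (6, 13)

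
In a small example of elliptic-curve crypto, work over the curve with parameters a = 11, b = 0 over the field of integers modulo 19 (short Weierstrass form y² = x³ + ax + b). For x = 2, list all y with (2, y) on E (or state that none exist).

x³ + 11x + 0 = 30 ≡ 11 (mod 19).
Square roots of 11 mod 19: 7 and 12 (since 7² = 49 ≡ 11).

7, 12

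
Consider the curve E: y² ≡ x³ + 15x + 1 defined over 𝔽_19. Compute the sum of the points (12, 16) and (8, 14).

(4, 7)

(12, 16) + (8, 14). λ = (14 - 16)/(8 - 12) ≡ 17/15 mod 19. 15⁻¹ ≡ 14 (mod 19) since 15·14 = 210 ≡ 1, so λ ≡ 10.
  x = λ² - 12 - 8 = 100 - 20 ≡ 4; y = λ·(12 - 4) - 16 ≡ 7. → (4, 7)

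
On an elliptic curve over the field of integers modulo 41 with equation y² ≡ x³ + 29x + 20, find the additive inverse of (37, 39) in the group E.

(37, 2)

-(37, 39) = (37, -39 mod 41) = (37, 2).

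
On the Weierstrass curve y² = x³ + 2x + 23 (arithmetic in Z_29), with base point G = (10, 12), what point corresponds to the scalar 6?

(13, 10)

Repeated addition: build up to 6G.
2G: tangent at (10, 12): λ = (3·10² + 2)/(2·12) ≡ 12/24. 24⁻¹ ≡ 23 (mod 29), so λ ≡ 12·23 ≡ 15.
  x = λ² - 10 - 10 = 225 - 20 ≡ 2; y = λ·(10 - 2) - 12 ≡ 21. → (2, 21)
3G: (2, 21) + (10, 12). λ = (12 - 21)/(10 - 2) ≡ 20/8 mod 29. 8⁻¹ ≡ 11 (mod 29) since 8·11 = 88 ≡ 1, so λ ≡ 17.
  x = λ² - 2 - 10 = 289 - 12 ≡ 16; y = λ·(2 - 16) - 21 ≡ 2. → (16, 2)
4G: (16, 2) + (10, 12). λ = (12 - 2)/(10 - 16) ≡ 10/23 mod 29. 23⁻¹ ≡ 24 (mod 29) since 23·24 = 552 ≡ 1, so λ ≡ 8.
  x = λ² - 16 - 10 = 64 - 26 ≡ 9; y = λ·(16 - 9) - 2 ≡ 25. → (9, 25)
5G: (9, 25) + (10, 12). λ = (12 - 25)/(10 - 9) ≡ 16/1 mod 29. 1⁻¹ ≡ 1 (mod 29) since 1·1 = 1 ≡ 1, so λ ≡ 16.
  x = λ² - 9 - 10 = 256 - 19 ≡ 5; y = λ·(9 - 5) - 25 ≡ 10. → (5, 10)
6G: (5, 10) + (10, 12). λ = (12 - 10)/(10 - 5) ≡ 2/5 mod 29. 5⁻¹ ≡ 6 (mod 29), so λ ≡ 12.
  x = λ² - 5 - 10 = 144 - 15 ≡ 13; y = λ·(5 - 13) - 10 ≡ 10. → (13, 10)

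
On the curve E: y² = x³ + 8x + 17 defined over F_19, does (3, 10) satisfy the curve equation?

y² = 10² ≡ 5; x³ + 8x + 17 = 68 ≡ 11 (mod 19). 5 ≠ 11.

no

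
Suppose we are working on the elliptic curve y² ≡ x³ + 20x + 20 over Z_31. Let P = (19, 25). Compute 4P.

(3, 18)

Double-and-add on 4 = (100)₂. Start with P = (19, 25) for the leading 1-bit.
double: tangent at (19, 25): λ = (3·19² + 20)/(2·25) ≡ 18/19. 19⁻¹ ≡ 18 (mod 31), so λ ≡ 18·18 ≡ 14.
  x = λ² - 19 - 19 = 196 - 38 ≡ 3; y = λ·(19 - 3) - 25 ≡ 13. → (3, 13)
double: tangent at (3, 13): λ = (3·3² + 20)/(2·13) ≡ 16/26. 26⁻¹ ≡ 6 (mod 31) since 26·6 = 156 ≡ 1, so λ ≡ 16·6 ≡ 3.
  x = λ² - 3 - 3 = 9 - 6 ≡ 3; y = λ·(3 - 3) - 13 ≡ 18. → (3, 18)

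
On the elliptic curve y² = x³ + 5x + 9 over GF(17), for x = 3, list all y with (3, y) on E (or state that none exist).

0

x³ + 5x + 9 = 51 ≡ 0 (mod 17).
Only y = 0 satisfies y² ≡ 0.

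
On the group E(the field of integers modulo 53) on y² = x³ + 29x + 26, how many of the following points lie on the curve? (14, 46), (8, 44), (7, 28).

(14, 46): 46² ≡ 49, rhs ≡ 49 → on.
(8, 44): 44² ≡ 28, rhs ≡ 28 → on.
(7, 28): 28² ≡ 42, rhs ≡ 42 → on.

3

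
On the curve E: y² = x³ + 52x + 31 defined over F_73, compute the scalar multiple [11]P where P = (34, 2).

(15, 5)

Repeated addition: build up to 11P.
2P: tangent at (34, 2): λ = (3·34² + 52)/(2·2) ≡ 16/4. 4⁻¹ ≡ 55 (mod 73), so λ ≡ 16·55 ≡ 4.
  x = λ² - 34 - 34 = 16 - 68 ≡ 21; y = λ·(34 - 21) - 2 ≡ 50. → (21, 50)
3P: (21, 50) + (34, 2). λ = (2 - 50)/(34 - 21) ≡ 25/13 mod 73. 13⁻¹ ≡ 45 (mod 73), so λ ≡ 30.
  x = λ² - 21 - 34 = 900 - 55 ≡ 42; y = λ·(21 - 42) - 50 ≡ 50. → (42, 50)
4P: (42, 50) + (34, 2). λ = (2 - 50)/(34 - 42) ≡ 25/65 mod 73. 65⁻¹ ≡ 9 (mod 73) since 65·9 = 585 ≡ 1, so λ ≡ 6.
  x = λ² - 42 - 34 = 36 - 76 ≡ 33; y = λ·(42 - 33) - 50 ≡ 4. → (33, 4)
5P: (33, 4) + (34, 2). λ = (2 - 4)/(34 - 33) ≡ 71/1 mod 73. 1⁻¹ ≡ 1 (mod 73), so λ ≡ 71.
  x = λ² - 33 - 34 = 5041 - 67 ≡ 10; y = λ·(33 - 10) - 4 ≡ 23. → (10, 23)
6P: (10, 23) + (34, 2). λ = (2 - 23)/(34 - 10) ≡ 52/24 mod 73. 24⁻¹ ≡ 70 (mod 73), so λ ≡ 63.
  x = λ² - 10 - 34 = 3969 - 44 ≡ 56; y = λ·(10 - 56) - 23 ≡ 72. → (56, 72)
7P: (56, 72) + (34, 2). λ = (2 - 72)/(34 - 56) ≡ 3/51 mod 73. 51⁻¹ ≡ 63 (mod 73), so λ ≡ 43.
  x = λ² - 56 - 34 = 1849 - 90 ≡ 7; y = λ·(56 - 7) - 72 ≡ 64. → (7, 64)
8P: (7, 64) + (34, 2). λ = (2 - 64)/(34 - 7) ≡ 11/27 mod 73. 27⁻¹ ≡ 46 (mod 73) since 27·46 = 1242 ≡ 1, so λ ≡ 68.
  x = λ² - 7 - 34 = 4624 - 41 ≡ 57; y = λ·(7 - 57) - 64 ≡ 40. → (57, 40)
9P: (57, 40) + (34, 2). λ = (2 - 40)/(34 - 57) ≡ 35/50 mod 73. 50⁻¹ ≡ 19 (mod 73), so λ ≡ 8.
  x = λ² - 57 - 34 = 64 - 91 ≡ 46; y = λ·(57 - 46) - 40 ≡ 48. → (46, 48)
10P: (46, 48) + (34, 2). λ = (2 - 48)/(34 - 46) ≡ 27/61 mod 73. 61⁻¹ ≡ 6 (mod 73) since 61·6 = 366 ≡ 1, so λ ≡ 16.
  x = λ² - 46 - 34 = 256 - 80 ≡ 30; y = λ·(46 - 30) - 48 ≡ 62. → (30, 62)
11P: (30, 62) + (34, 2). λ = (2 - 62)/(34 - 30) ≡ 13/4 mod 73. 4⁻¹ ≡ 55 (mod 73) since 4·55 = 220 ≡ 1, so λ ≡ 58.
  x = λ² - 30 - 34 = 3364 - 64 ≡ 15; y = λ·(30 - 15) - 62 ≡ 5. → (15, 5)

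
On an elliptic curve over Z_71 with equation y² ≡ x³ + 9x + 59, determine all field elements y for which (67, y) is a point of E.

32, 39

x³ + 9x + 59 = 301425 ≡ 30 (mod 71).
Square roots of 30 mod 71: 32 and 39 (since 32² = 1024 ≡ 30).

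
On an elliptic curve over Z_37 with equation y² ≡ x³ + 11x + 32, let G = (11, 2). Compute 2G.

tangent at (11, 2): λ = (3·11² + 11)/(2·2) ≡ 4/4. 4⁻¹ ≡ 28 (mod 37), so λ ≡ 4·28 ≡ 1.
  x = λ² - 11 - 11 = 1 - 22 ≡ 16; y = λ·(11 - 16) - 2 ≡ 30. → (16, 30)

(16, 30)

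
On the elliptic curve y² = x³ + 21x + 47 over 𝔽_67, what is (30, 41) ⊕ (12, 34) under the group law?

(30, 41) + (12, 34). λ = (34 - 41)/(12 - 30) ≡ 60/49 mod 67. 49⁻¹ ≡ 26 (mod 67), so λ ≡ 19.
  x = λ² - 30 - 12 = 361 - 42 ≡ 51; y = λ·(30 - 51) - 41 ≡ 29. → (51, 29)

(51, 29)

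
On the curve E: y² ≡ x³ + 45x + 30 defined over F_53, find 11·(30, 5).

(34, 52)

Write P = (30, 5).
Double-and-add on 11 = (1011)₂. Start with P = (30, 5) for the leading 1-bit.
double: tangent at (30, 5): λ = (3·30² + 45)/(2·5) ≡ 42/10. 10⁻¹ ≡ 16 (mod 53), so λ ≡ 42·16 ≡ 36.
  x = λ² - 30 - 30 = 1296 - 60 ≡ 17; y = λ·(30 - 17) - 5 ≡ 39. → (17, 39)
double: tangent at (17, 39): λ = (3·17² + 45)/(2·39) ≡ 11/25. 25⁻¹ ≡ 17 (mod 53), so λ ≡ 11·17 ≡ 28.
  x = λ² - 17 - 17 = 784 - 34 ≡ 8; y = λ·(17 - 8) - 39 ≡ 1. → (8, 1)
add P: (8, 1) + (30, 5). λ = (5 - 1)/(30 - 8) ≡ 4/22 mod 53. 22⁻¹ ≡ 41 (mod 53), so λ ≡ 5.
  x = λ² - 8 - 30 = 25 - 38 ≡ 40; y = λ·(8 - 40) - 1 ≡ 51. → (40, 51)
double: tangent at (40, 51): λ = (3·40² + 45)/(2·51) ≡ 22/49. 49⁻¹ ≡ 13 (mod 53), so λ ≡ 22·13 ≡ 21.
  x = λ² - 40 - 40 = 441 - 80 ≡ 43; y = λ·(40 - 43) - 51 ≡ 45. → (43, 45)
add P: (43, 45) + (30, 5). λ = (5 - 45)/(30 - 43) ≡ 13/40 mod 53. 40⁻¹ ≡ 4 (mod 53), so λ ≡ 52.
  x = λ² - 43 - 30 = 2704 - 73 ≡ 34; y = λ·(43 - 34) - 45 ≡ 52. → (34, 52)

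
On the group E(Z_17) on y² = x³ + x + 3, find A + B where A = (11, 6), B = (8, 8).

(11, 6) + (8, 8). λ = (8 - 6)/(8 - 11) ≡ 2/14 mod 17. 14⁻¹ ≡ 11 (mod 17), so λ ≡ 5.
  x = λ² - 11 - 8 = 25 - 19 ≡ 6; y = λ·(11 - 6) - 6 ≡ 2. → (6, 2)

(6, 2)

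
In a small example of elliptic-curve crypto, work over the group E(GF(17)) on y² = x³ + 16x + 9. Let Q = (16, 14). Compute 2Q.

(4, 16)

tangent at (16, 14): λ = (3·16² + 16)/(2·14) ≡ 2/11. 11⁻¹ ≡ 14 (mod 17), so λ ≡ 2·14 ≡ 11.
  x = λ² - 16 - 16 = 121 - 32 ≡ 4; y = λ·(16 - 4) - 14 ≡ 16. → (4, 16)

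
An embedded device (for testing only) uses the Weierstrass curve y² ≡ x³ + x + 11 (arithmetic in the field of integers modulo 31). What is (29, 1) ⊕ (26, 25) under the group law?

(29, 1) + (26, 25). λ = (25 - 1)/(26 - 29) ≡ 24/28 mod 31. 28⁻¹ ≡ 10 (mod 31), so λ ≡ 23.
  x = λ² - 29 - 26 = 529 - 55 ≡ 9; y = λ·(29 - 9) - 1 ≡ 25. → (9, 25)

(9, 25)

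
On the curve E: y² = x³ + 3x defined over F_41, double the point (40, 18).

tangent at (40, 18): λ = (3·40² + 3)/(2·18) ≡ 6/36. 36⁻¹ ≡ 8 (mod 41), so λ ≡ 6·8 ≡ 7.
  x = λ² - 40 - 40 = 49 - 80 ≡ 10; y = λ·(40 - 10) - 18 ≡ 28. → (10, 28)

(10, 28)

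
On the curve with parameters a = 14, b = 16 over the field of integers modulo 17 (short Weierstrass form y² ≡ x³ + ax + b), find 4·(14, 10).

(12, 5)

Write G = (14, 10).
Repeated addition: build up to 4G.
2G: tangent at (14, 10): λ = (3·14² + 14)/(2·10) ≡ 7/3. 3⁻¹ ≡ 6 (mod 17) since 3·6 = 18 ≡ 1, so λ ≡ 7·6 ≡ 8.
  x = λ² - 14 - 14 = 64 - 28 ≡ 2; y = λ·(14 - 2) - 10 ≡ 1. → (2, 1)
3G: (2, 1) + (14, 10). λ = (10 - 1)/(14 - 2) ≡ 9/12 mod 17. 12⁻¹ ≡ 10 (mod 17) since 12·10 = 120 ≡ 1, so λ ≡ 5.
  x = λ² - 2 - 14 = 25 - 16 ≡ 9; y = λ·(2 - 9) - 1 ≡ 15. → (9, 15)
4G: (9, 15) + (14, 10). λ = (10 - 15)/(14 - 9) ≡ 12/5 mod 17. 5⁻¹ ≡ 7 (mod 17), so λ ≡ 16.
  x = λ² - 9 - 14 = 256 - 23 ≡ 12; y = λ·(9 - 12) - 15 ≡ 5. → (12, 5)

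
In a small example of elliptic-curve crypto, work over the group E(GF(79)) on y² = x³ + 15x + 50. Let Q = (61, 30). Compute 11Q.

(61, 30)

Double-and-add on 11 = (1011)₂. Start with Q = (61, 30) for the leading 1-bit.
double: tangent at (61, 30): λ = (3·61² + 15)/(2·30) ≡ 39/60. 60⁻¹ ≡ 54 (mod 79), so λ ≡ 39·54 ≡ 52.
  x = λ² - 61 - 61 = 2704 - 122 ≡ 54; y = λ·(61 - 54) - 30 ≡ 18. → (54, 18)
double: tangent at (54, 18): λ = (3·54² + 15)/(2·18) ≡ 73/36. 36⁻¹ ≡ 11 (mod 79), so λ ≡ 73·11 ≡ 13.
  x = λ² - 54 - 54 = 169 - 108 ≡ 61; y = λ·(54 - 61) - 18 ≡ 49. → (61, 49)
add Q: (61, 49) + (61, 30): same x and y₁ ≡ -y₂, so the sum is O.
double: O + O = O (identity).
add Q: O + (61, 30) = (61, 30) (identity).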